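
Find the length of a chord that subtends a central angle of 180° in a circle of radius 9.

Drop a perpendicular from the center to the chord, bisecting both the chord and the central angle.
Each half-chord = r sin(θ/2) = 9 sin(90°).
The full chord = 2 × 9 × sin(90°) = 18.

18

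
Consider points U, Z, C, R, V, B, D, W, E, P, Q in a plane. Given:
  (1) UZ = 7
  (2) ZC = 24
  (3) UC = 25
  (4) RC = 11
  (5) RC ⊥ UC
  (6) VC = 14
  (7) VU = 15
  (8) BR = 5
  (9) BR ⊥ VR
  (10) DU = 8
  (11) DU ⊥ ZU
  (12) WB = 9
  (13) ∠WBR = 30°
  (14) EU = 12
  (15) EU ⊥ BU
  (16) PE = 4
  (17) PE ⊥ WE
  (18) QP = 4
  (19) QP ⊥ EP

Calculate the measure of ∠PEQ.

Step 1: By the law of cosines on triangle EPQ: EQ² = 4² + 4² − 2·4·4·cos(90°) = 32, so EQ = 4·√2.
Step 2: By the inverse law of cosines on triangle PEQ: cos(∠PEQ) = (4² + (4·√2)² − 4²) / (2·4·4·√2) = 32/45.25 = 0.7071, so ∠PEQ = 45°.

Therefore, the measure of angle ∠PEQ = 45°.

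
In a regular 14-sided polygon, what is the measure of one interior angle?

Each interior angle of a regular n-gon is (n - 2) * 180 / n.
For n = 14: (14 - 2) * 180 / 14 = 2160/14 = 1080/7 degrees.

1080/7 degrees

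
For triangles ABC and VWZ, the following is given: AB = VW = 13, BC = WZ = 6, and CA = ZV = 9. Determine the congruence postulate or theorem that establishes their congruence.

The given information matches SSS: All three pairs of corresponding sides are equal (Side-Side-Side).

SSS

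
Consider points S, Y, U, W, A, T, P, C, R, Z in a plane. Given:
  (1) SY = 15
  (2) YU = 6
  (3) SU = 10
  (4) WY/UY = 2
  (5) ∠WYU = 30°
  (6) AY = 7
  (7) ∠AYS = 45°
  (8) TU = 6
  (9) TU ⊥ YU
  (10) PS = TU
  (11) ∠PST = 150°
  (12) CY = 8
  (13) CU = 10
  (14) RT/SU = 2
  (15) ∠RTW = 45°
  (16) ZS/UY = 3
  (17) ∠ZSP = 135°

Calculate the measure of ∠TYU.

Step 1: By the law of cosines on triangle YUT: YT² = 6² + 6² − 2·6·6·cos(90°) = 72, so YT = 6·√2.
Step 2: By the inverse law of cosines on triangle TYU: cos(∠TYU) = ((6·√2)² + 6² − 6²) / (2·6·√2·6) = 72/101.82 = 0.7071, so ∠TYU = 45°.

Therefore, the measure of angle ∠TYU = 45°.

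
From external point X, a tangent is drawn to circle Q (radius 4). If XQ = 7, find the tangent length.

Let T be the point of tangency. Then QT ⊥ XT (radius ⊥ tangent).
In right triangle QTX: QX² = QT² + XT²
7² = 4² + XT²
XT² = 33, XT = sqrt(33)

sqrt(33)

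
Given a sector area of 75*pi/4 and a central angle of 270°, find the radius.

r² = 360 × 75*pi/4 / (π × 270) = 25, so r = 5.

5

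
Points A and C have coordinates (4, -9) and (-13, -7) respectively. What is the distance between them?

d = sqrt((-17)^2 + (2)^2) = sqrt(293)

sqrt(293)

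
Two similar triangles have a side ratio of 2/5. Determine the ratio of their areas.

The ratio of areas of similar triangles equals the square of the side ratio.
Side ratio = 2:5
Area ratio = (2/5)^2 = 4/25 = 4:25

4:25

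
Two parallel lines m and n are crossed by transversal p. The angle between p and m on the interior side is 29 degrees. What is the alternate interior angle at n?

Alternate interior angles are equal: 29 degrees.

29 degrees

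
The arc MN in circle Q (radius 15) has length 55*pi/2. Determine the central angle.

θ = 360 × 55*pi/2 / (2π × 15) = 330° (rearranging arc length formula).

330°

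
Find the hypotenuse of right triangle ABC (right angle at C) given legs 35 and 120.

By the Pythagorean theorem: AB^2 = AC^2 + BC^2
AB^2 = 35^2 + 120^2 = 1225 + 14400 = 15625
AB = sqrt(15625) = 125

125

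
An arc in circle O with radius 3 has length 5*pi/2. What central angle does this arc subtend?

θ = 360 × 5*pi/2 / (2π × 3) = 150° (rearranging arc length formula).

150°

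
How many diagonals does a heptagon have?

Each of the 7 vertices connects to 4 non-adjacent vertices via diagonals.
Total connections = 7 × 4 = 28, but each diagonal is counted twice.
Number of diagonals = 28 / 2 = 14.

14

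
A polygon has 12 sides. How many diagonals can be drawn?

The number of diagonals in an n-gon is n(n - 3)/2.
For n = 12: 12(12 - 3)/2 = 12 × 9 / 2 = 54.

54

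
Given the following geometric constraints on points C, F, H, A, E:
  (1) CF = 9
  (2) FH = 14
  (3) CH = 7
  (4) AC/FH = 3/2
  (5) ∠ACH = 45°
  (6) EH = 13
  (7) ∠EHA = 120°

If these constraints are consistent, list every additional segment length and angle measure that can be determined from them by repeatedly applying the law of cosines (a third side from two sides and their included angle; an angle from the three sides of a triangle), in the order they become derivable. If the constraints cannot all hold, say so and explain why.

The constraints are consistent. Derivable facts, in order:
After 1 step:
- HA ≈ 16.8
- ∠CFH = 25.21°
- ∠CHF = 33.2°
- ∠FCH = 121.59°
After 2 steps:
- AE ≈ 25.87
- ∠AHC = 117.86°
- ∠CAH = 17.14°
After 3 steps:
- ∠AEH = 34.21°
- ∠EAH = 25.79°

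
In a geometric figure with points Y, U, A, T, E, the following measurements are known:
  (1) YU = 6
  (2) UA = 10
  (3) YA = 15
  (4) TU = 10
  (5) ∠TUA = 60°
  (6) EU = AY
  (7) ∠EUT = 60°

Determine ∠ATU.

Step 1: By the law of cosines on triangle TUA: TA² = 10² + 10² − 2·10·10·cos(60°) = 100, so TA = 10.
Step 2: By the inverse law of cosines on triangle ATU: cos(∠ATU) = (10² + 10² − 10²) / (2·10·10) = 100/200 = 0.5, so ∠ATU = 60°.

Therefore, the measure of angle ∠ATU = 60°.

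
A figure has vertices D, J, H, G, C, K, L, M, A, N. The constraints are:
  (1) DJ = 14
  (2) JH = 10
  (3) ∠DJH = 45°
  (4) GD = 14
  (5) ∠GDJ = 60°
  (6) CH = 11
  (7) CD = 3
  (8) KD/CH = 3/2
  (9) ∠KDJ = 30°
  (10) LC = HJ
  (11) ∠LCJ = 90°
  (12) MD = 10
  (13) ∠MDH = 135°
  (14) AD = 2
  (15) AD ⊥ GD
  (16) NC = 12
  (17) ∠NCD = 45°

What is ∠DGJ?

Step 1: By the law of cosines on triangle GDJ: GJ² = 14² + 14² − 2·14·14·cos(60°) = 196, so GJ = 14.
Step 2: By the inverse law of cosines on triangle DGJ: cos(∠DGJ) = (14² + 14² − 14²) / (2·14·14) = 196/392 = 0.5, so ∠DGJ = 60°.

Therefore, the measure of angle ∠DGJ = 60°.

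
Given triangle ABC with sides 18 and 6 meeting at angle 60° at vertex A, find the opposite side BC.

Law of cosines: BC^2 = 18^2 + 6^2 - 2(18)(6)cos(60°) = 252, so BC = 6*sqrt(7).

6*sqrt(7)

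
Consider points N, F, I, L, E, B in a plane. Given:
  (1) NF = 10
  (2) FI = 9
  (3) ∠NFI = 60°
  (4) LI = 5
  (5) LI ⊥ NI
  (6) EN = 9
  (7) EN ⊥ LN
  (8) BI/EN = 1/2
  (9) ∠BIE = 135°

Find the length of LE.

Step 1: By the law of cosines on triangle NFI: NI² = 10² + 9² − 2·10·9·cos(60°) = 91, so NI = √91.
Step 2: By the law of cosines on triangle LIN: LN² = 5² + √91² − 2·5·√91·cos(90°) = 116, so LN = 2·√29.
Step 3: By the law of cosines on triangle LNE: LE² = (2·√29)² + 9² − 2·2·√29·9·cos(90°) = 197, so LE = √197.

Therefore, the length of LE = √197.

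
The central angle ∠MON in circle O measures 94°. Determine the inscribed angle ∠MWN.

An inscribed angle intercepts an arc from a point on the circle, while the central angle intercepts the same arc from the center.
The inscribed angle is always half the central angle: 94° / 2 = 47°.

47°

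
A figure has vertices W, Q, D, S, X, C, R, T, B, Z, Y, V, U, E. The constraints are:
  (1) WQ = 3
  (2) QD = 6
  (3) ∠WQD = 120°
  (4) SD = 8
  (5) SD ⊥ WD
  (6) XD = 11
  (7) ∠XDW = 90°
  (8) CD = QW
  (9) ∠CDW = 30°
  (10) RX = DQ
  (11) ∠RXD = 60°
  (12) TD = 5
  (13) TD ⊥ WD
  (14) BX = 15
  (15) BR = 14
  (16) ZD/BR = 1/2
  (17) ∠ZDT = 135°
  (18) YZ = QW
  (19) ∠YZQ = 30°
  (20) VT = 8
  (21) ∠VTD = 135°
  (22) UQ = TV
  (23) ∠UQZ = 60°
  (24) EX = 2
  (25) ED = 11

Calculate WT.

Step 1: By the law of cosines on triangle DQW: DW² = 6² + 3² − 2·6·3·cos(120°) = 63, so DW = 3·√7.
Step 2: By the law of cosines on triangle WDT: WT² = (3·√7)² + 5² − 2·3·√7·5·cos(90°) = 88, so WT = 2·√22.

Therefore, the length of WT = 2·√22.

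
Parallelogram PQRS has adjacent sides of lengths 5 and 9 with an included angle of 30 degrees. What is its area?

The area of a parallelogram equals the product of two adjacent sides times the sine of the included angle.
This is because the height equals 9 * sin(30°) = 9/2.
Area = 5 * 9/2 = 45/2

45/2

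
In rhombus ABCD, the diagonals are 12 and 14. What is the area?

Area = (12 * 14) / 2 = 168 / 2 = 84

84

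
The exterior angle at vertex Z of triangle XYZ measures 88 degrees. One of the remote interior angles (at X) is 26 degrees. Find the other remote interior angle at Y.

By the exterior angle theorem: exterior angle = sum of remote interior angles.
88 = 26 + angle Y
angle Y = 88 - 26 = 62 degrees

62 degrees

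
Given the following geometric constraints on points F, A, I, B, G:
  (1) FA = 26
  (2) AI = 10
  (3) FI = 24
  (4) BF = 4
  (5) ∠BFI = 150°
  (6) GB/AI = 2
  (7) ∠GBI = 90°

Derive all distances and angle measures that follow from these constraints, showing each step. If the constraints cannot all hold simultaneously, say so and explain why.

The constraints are consistent.

From the given relations:
  GB = 2·AI = 2·10 = 20

Step 1: From IF = 24, FB = 4, and ∠IFB = 150°, by the law of cosines:
  IB² = IF² + FB² - 2·IF·FB·cos(150°) = 576 + 16 + 166.3 = 758.3
  IB ≈ 27.54

Step 2: From FA = 26, FI = 24, AI = 10, by the inverse law of cosines:
  cos(∠AFI) = (FA² + FI² - AI²) / (2·FA·FI)
  ∠AFI = 22.62°

Step 3: From AF = 26, AI = 10, FI = 24, by the inverse law of cosines:
  cos(∠FAI) = (AF² + AI² - FI²) / (2·AF·AI)
  ∠FAI = 67.38°

Step 4: From IA = 10, IF = 24, AF = 26, by the inverse law of cosines:
  cos(∠AIF) = (IA² + IF² - AF²) / (2·IA·IF)
  ∠AIF = 90°

Step 5: From IB = 27.54, BG = 20, and ∠IBG = 90°, by the law of cosines:
  IG² = IB² + BG² - 2·IB·BG·cos(90°) = 758.3 + 400 - 0 = 1158
  IG ≈ 34.03

Step 6: From IB = 27.54, IF = 24, BF = 4, by the inverse law of cosines:
  cos(∠BIF) = (IB² + IF² - BF²) / (2·IB·IF)
  ∠BIF = 4.17°

Step 7: From BF = 4, BI = 27.54, FI = 24, by the inverse law of cosines:
  cos(∠FBI) = (BF² + BI² - FI²) / (2·BF·BI)
  ∠FBI = 25.83°

Step 8: From IB = 27.54, IG = 34.03, BG = 20, by the inverse law of cosines:
  cos(∠BIG) = (IB² + IG² - BG²) / (2·IB·IG)
  ∠BIG = 35.99°

Step 9: From GB = 20, GI = 34.03, BI = 27.54, by the inverse law of cosines:
  cos(∠BGI) = (GB² + GI² - BI²) / (2·GB·GI)
  ∠BGI = 54.01°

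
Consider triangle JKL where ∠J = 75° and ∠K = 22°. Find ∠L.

Let angle L = x. Then 75 + 22 + x = 180.
x = 180 - 97 = 83 degrees.

83 degrees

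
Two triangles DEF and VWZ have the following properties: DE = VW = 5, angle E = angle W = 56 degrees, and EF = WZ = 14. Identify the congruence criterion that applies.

Consider the given information: DE = VW = 5, angle E = angle W = 56 degrees, and EF = WZ = 14
This is not SSS or AAS: SSS requires all three pairs of sides, but we don't have that. AAS requires two angles and a non-included side.
The correct criterion is SAS. Two pairs of corresponding sides and the included angle are equal (Side-Angle-Side).

SAS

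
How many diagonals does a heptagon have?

The number of diagonals in an n-gon is n(n - 3)/2.
For n = 7: 7(7 - 3)/2 = 7 × 4 / 2 = 14.

14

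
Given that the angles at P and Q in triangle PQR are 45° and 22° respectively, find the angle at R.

The interior angles sum to 180°: angle R = 180 - 45 - 22 = 113°.
The triangle is obtuse (angles 45°, 22°, 113°).

113 degrees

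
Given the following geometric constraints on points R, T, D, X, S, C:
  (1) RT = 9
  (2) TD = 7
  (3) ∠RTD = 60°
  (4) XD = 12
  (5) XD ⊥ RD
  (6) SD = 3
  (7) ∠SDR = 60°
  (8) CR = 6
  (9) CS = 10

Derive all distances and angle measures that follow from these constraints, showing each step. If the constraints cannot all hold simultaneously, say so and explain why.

The constraints are consistent.

Step 1: From RT = 9, TD = 7, and ∠RTD = 60°, by the law of cosines:
  RD² = RT² + TD² - 2·RT·TD·cos(60°) = 81 + 49 - 63 = 67
  RD = √67

Step 2: From RD = √67, DX = 12, and ∠RDX = 90°, by the law of cosines:
  RX² = RD² + DX² - 2·RD·DX·cos(90°) = 67 + 144 - 0 = 211
  RX ≈ 14.53

Step 3: From RD = √67, DS = 3, and ∠RDS = 60°, by the law of cosines:
  RS² = RD² + DS² - 2·RD·DS·cos(60°) = 67 + 9 - 24.56 = 51.44
  RS ≈ 7.17

Step 4: From RD = √67, RT = 9, DT = 7, by the inverse law of cosines:
  cos(∠DRT) = (RD² + RT² - DT²) / (2·RD·RT)
  ∠DRT = 47.78°

Step 5: From DR = √67, DT = 7, RT = 9, by the inverse law of cosines:
  cos(∠RDT) = (DR² + DT² - RT²) / (2·DR·DT)
  ∠RDT = 72.22°

Step 6: From RC = 6, RS = 7.17, CS = 10, by the inverse law of cosines:
  cos(∠CRS) = (RC² + RS² - CS²) / (2·RC·RS)
  ∠CRS = 98.39°

Step 7: From RD = √67, RS = 7.17, DS = 3, by the inverse law of cosines:
  cos(∠DRS) = (RD² + RS² - DS²) / (2·RD·RS)
  ∠DRS = 21.24°

Step 8: From RD = √67, RX = 14.53, DX = 12, by the inverse law of cosines:
  cos(∠DRX) = (RD² + RX² - DX²) / (2·RD·RX)
  ∠DRX = 55.7°

Step 9: From XD = 12, XR = 14.53, DR = √67, by the inverse law of cosines:
  cos(∠DXR) = (XD² + XR² - DR²) / (2·XD·XR)
  ∠DXR = 34.3°

Step 10: From SC = 10, SR = 7.17, CR = 6, by the inverse law of cosines:
  cos(∠CSR) = (SC² + SR² - CR²) / (2·SC·SR)
  ∠CSR = 36.41°

Step 11: From SD = 3, SR = 7.17, DR = √67, by the inverse law of cosines:
  cos(∠DSR) = (SD² + SR² - DR²) / (2·SD·SR)
  ∠DSR = 98.76°

Step 12: From CR = 6, CS = 10, RS = 7.17, by the inverse law of cosines:
  cos(∠RCS) = (CR² + CS² - RS²) / (2·CR·CS)
  ∠RCS = 45.2°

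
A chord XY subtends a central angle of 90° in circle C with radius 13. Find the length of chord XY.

Chord length = 2r sin(θ/2)
= 2 × 13 × sin(90°/2)
= 2 × 13 × sin(45°)
= 13*sqrt(2)

13*sqrt(2)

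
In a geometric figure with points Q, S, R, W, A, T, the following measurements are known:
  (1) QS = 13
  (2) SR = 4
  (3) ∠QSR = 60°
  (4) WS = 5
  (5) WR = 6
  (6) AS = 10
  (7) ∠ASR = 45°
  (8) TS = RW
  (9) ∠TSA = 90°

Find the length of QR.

Step 1: By the law of cosines on triangle QSR: QR² = 13² + 4² − 2·13·4·cos(60°) = 133, so QR = √133.

Therefore, the length of QR = √133.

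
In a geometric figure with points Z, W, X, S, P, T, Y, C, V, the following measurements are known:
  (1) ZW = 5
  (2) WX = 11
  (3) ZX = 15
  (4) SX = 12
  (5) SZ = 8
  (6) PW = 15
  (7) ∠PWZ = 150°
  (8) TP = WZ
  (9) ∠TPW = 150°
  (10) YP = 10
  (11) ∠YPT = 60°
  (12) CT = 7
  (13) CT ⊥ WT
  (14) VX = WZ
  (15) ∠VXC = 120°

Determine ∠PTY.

From the given relations: TP = WZ = 5.
Step 1: By the law of cosines on triangle TPY: TY² = 5² + 10² − 2·5·10·cos(60°) = 75, so TY = 5·√3.
Step 2: By the inverse law of cosines on triangle PTY: cos(∠PTY) = (5² + (5·√3)² − 10²) / (2·5·5·√3) = 0/86.6 = 0, so ∠PTY = 90°.

Therefore, the measure of angle ∠PTY = 90°.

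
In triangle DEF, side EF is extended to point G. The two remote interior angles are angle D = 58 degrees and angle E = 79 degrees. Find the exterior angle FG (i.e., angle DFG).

The interior angle at F is 180 - 58 - 79 = 43 degrees.
The exterior angle and interior angle at F are supplementary:
Exterior angle = 180 - 43 = 137 degrees.

137 degrees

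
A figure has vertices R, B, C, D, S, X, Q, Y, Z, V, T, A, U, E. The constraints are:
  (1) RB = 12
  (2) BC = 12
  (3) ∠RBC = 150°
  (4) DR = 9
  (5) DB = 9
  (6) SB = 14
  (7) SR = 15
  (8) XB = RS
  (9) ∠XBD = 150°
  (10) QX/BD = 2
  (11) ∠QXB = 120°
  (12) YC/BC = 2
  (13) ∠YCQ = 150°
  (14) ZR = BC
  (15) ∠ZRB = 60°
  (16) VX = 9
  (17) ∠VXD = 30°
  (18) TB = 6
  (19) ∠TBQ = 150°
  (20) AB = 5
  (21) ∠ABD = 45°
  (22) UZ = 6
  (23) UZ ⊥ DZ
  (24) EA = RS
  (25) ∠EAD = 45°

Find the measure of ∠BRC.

Step 1: By the law of cosines on triangle RBC: RC² = 12² + 12² − 2·12·12·cos(150°) = 537.42, so RC ≈ 23.18.
Step 2: By the inverse law of cosines on triangle BRC: cos(∠BRC) = (12² + 23.18² − 12²) / (2·12·23.18) = 537.42/556.37 = 0.9659, so ∠BRC = 15°.

Therefore, the measure of angle ∠BRC = 15°.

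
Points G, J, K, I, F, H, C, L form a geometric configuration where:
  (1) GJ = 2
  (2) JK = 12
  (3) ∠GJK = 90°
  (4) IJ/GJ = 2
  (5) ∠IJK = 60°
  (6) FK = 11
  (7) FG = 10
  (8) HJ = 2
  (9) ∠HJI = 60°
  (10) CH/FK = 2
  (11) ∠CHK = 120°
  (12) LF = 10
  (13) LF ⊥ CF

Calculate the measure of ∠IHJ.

From the given relations: IJ = 2·GJ = 2·2 = 4.
Step 1: By the law of cosines on triangle HJI: HI² = 2² + 4² − 2·2·4·cos(60°) = 12, so HI = 2·√3.
Step 2: By the inverse law of cosines on triangle IHJ: cos(∠IHJ) = ((2·√3)² + 2² − 4²) / (2·2·√3·2) = 0/13.86 = 0, so ∠IHJ = 90°.

Therefore, the measure of angle ∠IHJ = 90°.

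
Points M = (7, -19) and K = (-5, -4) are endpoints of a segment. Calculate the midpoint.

The midpoint is the average of the coordinates:
x: (7 + -5)/2 = 1
y: (-19 + -4)/2 = -23/2
Midpoint = (1, -23/2)

(1, -23/2)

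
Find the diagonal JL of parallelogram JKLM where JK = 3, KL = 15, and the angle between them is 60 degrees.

Using the law of cosines:
d^2 = 3^2 + 15^2 - 2(3)(15)cos(60 degrees)
d^2 = 9 + 225 - 90*1/2
d^2 = 189
d = 3*sqrt(21)

3*sqrt(21)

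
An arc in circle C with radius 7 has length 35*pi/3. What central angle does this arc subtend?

The full circumference is 2πr = 14*pi.
The arc is 35*pi/3 / 14*pi = 5/6 of the full circle.
So the central angle = 5/6 × 360° = 300°.

300°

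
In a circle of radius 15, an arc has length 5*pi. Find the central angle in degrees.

θ = 360 × 5*pi / (2π × 15) = 60° (rearranging arc length formula).

60°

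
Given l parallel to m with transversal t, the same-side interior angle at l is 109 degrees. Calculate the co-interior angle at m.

Co-interior angles sum to 180: 180 - 109 = 71 degrees.

71 degrees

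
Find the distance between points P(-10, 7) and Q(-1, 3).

The horizontal distance is |-1 - -10| = 9 and the vertical distance is |3 - 7| = 4.
By the Pythagorean theorem, d = sqrt(9^2 + 4^2) = sqrt(97).

sqrt(97)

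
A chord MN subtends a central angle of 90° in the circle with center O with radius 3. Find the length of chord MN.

Drop a perpendicular from the center to the chord, bisecting both the chord and the central angle.
Each half-chord = r sin(θ/2) = 3 sin(45°).
The full chord = 2 × 3 × sin(45°) = 3*sqrt(2).

3*sqrt(2)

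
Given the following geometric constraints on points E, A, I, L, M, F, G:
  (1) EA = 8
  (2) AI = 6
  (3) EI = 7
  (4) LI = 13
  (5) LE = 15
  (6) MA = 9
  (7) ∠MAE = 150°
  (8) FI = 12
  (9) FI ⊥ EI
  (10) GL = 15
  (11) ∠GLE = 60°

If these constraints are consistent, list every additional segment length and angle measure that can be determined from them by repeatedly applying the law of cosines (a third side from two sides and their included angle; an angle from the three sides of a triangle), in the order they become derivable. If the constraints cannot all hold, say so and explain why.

The constraints are consistent. Derivable facts, in order:
After 1 step:
- EF = √193
- EG = 15
- EM ≈ 16.42
- ∠AEI = 46.57°
- ∠AIE = 75.52°
- ∠EAI = 57.91°
- ∠EIL = 92.2°
- ∠ELI = 27.8°
- ∠IEL = 60°
After 2 steps:
- ∠AEM = 15.9°
- ∠AME = 14.1°
- ∠EFI = 30.26°
- ∠EGL = 60°
- ∠FEI = 59.74°
- ∠GEL = 60°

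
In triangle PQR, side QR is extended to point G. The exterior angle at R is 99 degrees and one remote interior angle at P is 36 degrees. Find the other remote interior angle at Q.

By the exterior angle theorem: exterior angle = sum of remote interior angles.
99 = 36 + angle Q
angle Q = 99 - 36 = 63 degrees

63 degrees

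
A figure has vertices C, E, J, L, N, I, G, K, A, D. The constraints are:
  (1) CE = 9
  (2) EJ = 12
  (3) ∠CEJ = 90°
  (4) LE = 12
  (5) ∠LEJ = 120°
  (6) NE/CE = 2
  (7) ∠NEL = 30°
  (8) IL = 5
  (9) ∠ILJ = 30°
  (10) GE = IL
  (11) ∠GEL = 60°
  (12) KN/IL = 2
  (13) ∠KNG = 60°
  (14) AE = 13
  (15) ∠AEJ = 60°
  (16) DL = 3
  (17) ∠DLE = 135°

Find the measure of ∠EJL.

Step 1: By the law of cosines on triangle JEL: JL² = 12² + 12² − 2·12·12·cos(120°) = 432, so JL = 12·√3.
Step 2: By the inverse law of cosines on triangle EJL: cos(∠EJL) = (12² + (12·√3)² − 12²) / (2·12·12·√3) = 432/498.83 = 0.866, so ∠EJL = 30°.

Therefore, the measure of angle ∠EJL = 30°.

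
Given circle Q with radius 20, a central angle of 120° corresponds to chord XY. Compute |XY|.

Chord = 2(20) sin(60°) = 20*sqrt(3)

20*sqrt(3)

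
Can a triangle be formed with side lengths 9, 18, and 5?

Check the triangle inequality: 9 + 5 = 14 ≤ 18.
Since the sum of two sides does not exceed the third, no triangle can be formed.

No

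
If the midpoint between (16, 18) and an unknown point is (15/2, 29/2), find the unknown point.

Using the midpoint formula: M = ((x1 + x2)/2, (y1 + y2)/2)
We know M = (15/2, 29/2) and L = (16, 18)
For x: 15/2 = (16 + x2)/2, so x2 = 2*15/2 - 16 = -1
For y: 29/2 = (18 + y2)/2, so y2 = 2*29/2 - 18 = 11
K = (-1, 11)

(-1, 11)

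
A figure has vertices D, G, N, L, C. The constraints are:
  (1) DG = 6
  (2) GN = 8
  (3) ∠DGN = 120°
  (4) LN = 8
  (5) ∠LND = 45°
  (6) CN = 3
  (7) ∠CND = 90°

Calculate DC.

Step 1: By the law of cosines on triangle DGN: DN² = 6² + 8² − 2·6·8·cos(120°) = 148, so DN = 2·√37.
Step 2: By the law of cosines on triangle DNC: DC² = (2·√37)² + 3² − 2·2·√37·3·cos(90°) = 157, so DC = √157.

Therefore, the length of DC = √157.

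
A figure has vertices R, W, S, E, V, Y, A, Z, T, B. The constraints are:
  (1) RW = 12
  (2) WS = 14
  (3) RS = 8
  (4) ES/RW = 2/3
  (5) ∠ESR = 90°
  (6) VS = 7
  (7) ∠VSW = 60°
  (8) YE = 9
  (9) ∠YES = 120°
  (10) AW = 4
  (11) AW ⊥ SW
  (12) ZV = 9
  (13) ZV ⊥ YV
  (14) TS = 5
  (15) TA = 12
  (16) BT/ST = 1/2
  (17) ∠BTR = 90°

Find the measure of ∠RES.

From the given relations: ES = 2/3·RW = 2/3·12 = 8.
Step 1: By the law of cosines on triangle ESR: ER² = 8² + 8² − 2·8·8·cos(90°) = 128, so ER = 8·√2.
Step 2: By the inverse law of cosines on triangle RES: cos(∠RES) = ((8·√2)² + 8² − 8²) / (2·8·√2·8) = 128/181.02 = 0.7071, so ∠RES = 45°.

Therefore, the measure of angle ∠RES = 45°.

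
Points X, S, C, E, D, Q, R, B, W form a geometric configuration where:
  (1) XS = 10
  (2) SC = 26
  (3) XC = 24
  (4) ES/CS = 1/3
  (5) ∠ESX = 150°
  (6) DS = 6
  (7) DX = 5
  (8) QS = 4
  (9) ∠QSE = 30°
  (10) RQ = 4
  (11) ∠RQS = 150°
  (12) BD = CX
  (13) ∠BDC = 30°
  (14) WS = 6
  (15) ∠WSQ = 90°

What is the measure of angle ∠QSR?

Step 1: By the law of cosines on triangle SQR: SR² = 4² + 4² − 2·4·4·cos(150°) = 59.71, so SR ≈ 7.73.
Step 2: By the inverse law of cosines on triangle QSR: cos(∠QSR) = (4² + 7.73² − 4²) / (2·4·7.73) = 59.71/61.82 = 0.9659, so ∠QSR = 15°.

Therefore, the measure of angle ∠QSR = 15°.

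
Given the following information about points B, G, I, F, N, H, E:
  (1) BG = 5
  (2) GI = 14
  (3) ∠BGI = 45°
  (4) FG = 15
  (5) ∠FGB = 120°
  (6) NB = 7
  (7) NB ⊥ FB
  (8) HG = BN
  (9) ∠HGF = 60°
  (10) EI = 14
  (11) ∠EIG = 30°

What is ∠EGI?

Step 1: By the law of cosines on triangle GIE: GE² = 14² + 14² − 2·14·14·cos(30°) = 52.52, so GE ≈ 7.25.
Step 2: By the inverse law of cosines on triangle EGI: cos(∠EGI) = (7.25² + 14² − 14²) / (2·7.25·14) = 52.52/202.91 = 0.2588, so ∠EGI = 75°.

Therefore, the measure of angle ∠EGI = 75°.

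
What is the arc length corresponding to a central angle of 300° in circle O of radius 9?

Arc length = 2π(9)(5/6) = 15*pi

15*pi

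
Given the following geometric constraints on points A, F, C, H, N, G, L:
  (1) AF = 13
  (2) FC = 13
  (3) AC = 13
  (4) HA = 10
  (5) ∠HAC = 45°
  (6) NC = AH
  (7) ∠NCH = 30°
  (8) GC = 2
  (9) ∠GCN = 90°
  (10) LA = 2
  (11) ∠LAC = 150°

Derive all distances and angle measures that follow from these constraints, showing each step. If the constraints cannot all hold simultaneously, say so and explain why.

The constraints are consistent.

From the given relations:
  NC = AH = 10

Step 1: From CA = 13, AH = 10, and ∠CAH = 45°, by the law of cosines:
  CH² = CA² + AH² - 2·CA·AH·cos(45°) = 169 + 100 - 183.8 = 85.15
  CH ≈ 9.23

Step 2: From CA = 13, AL = 2, and ∠CAL = 150°, by the law of cosines:
  CL² = CA² + AL² - 2·CA·AL·cos(150°) = 169 + 4 + 45.03 = 218
  CL ≈ 14.77

Step 3: From NC = 10, CG = 2, and ∠NCG = 90°, by the law of cosines:
  NG² = NC² + CG² - 2·NC·CG·cos(90°) = 100 + 4 - 0 = 104
  NG = 2·√26

Step 4: From AC = 13, AF = 13, CF = 13, by the inverse law of cosines:
  cos(∠CAF) = (AC² + AF² - CF²) / (2·AC·AF)
  ∠CAF = 60°

Step 5: From FA = 13, FC = 13, AC = 13, by the inverse law of cosines:
  cos(∠AFC) = (FA² + FC² - AC²) / (2·FA·FC)
  ∠AFC = 60°

Step 6: From CA = 13, CF = 13, AF = 13, by the inverse law of cosines:
  cos(∠ACF) = (CA² + CF² - AF²) / (2·CA·CF)
  ∠ACF = 60°

Step 7: From HC = 9.23, CN = 10, and ∠HCN = 30°, by the law of cosines:
  HN² = HC² + CN² - 2·HC·CN·cos(30°) = 85.15 + 100 - 159.8 = 25.32
  HN ≈ 5.03

Step 8: From CA = 13, CH = 9.23, AH = 10, by the inverse law of cosines:
  cos(∠ACH) = (CA² + CH² - AH²) / (2·CA·CH)
  ∠ACH = 50.02°

Step 9: From CA = 13, CL = 14.77, AL = 2, by the inverse law of cosines:
  cos(∠ACL) = (CA² + CL² - AL²) / (2·CA·CL)
  ∠ACL = 3.88°

Step 10: From HA = 10, HC = 9.23, AC = 13, by the inverse law of cosines:
  cos(∠AHC) = (HA² + HC² - AC²) / (2·HA·HC)
  ∠AHC = 84.98°

Step 11: From NC = 10, NG = 2·√26, CG = 2, by the inverse law of cosines:
  cos(∠CNG) = (NC² + NG² - CG²) / (2·NC·NG)
  ∠CNG = 11.31°

Step 12: From GC = 2, GN = 2·√26, CN = 10, by the inverse law of cosines:
  cos(∠CGN) = (GC² + GN² - CN²) / (2·GC·GN)
  ∠CGN = 78.69°

Step 13: From LA = 2, LC = 14.77, AC = 13, by the inverse law of cosines:
  cos(∠ALC) = (LA² + LC² - AC²) / (2·LA·LC)
  ∠ALC = 26.12°

Step 14: From HC = 9.23, HN = 5.03, CN = 10, by the inverse law of cosines:
  cos(∠CHN) = (HC² + HN² - CN²) / (2·HC·HN)
  ∠CHN = 83.52°

Step 15: From NC = 10, NH = 5.03, CH = 9.23, by the inverse law of cosines:
  cos(∠CNH) = (NC² + NH² - CH²) / (2·NC·NH)
  ∠CNH = 66.48°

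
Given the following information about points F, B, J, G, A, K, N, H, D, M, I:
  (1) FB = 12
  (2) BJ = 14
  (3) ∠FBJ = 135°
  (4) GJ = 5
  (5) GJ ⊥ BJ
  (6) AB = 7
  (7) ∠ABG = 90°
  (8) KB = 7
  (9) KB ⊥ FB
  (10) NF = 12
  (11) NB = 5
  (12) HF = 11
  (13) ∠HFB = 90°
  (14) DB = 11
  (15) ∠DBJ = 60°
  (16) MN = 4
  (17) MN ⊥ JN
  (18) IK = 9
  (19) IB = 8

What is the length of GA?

Step 1: By the law of cosines on triangle BJG: BG² = 14² + 5² − 2·14·5·cos(90°) = 221, so BG ≈ 14.87.
Step 2: By the law of cosines on triangle GBA: GA² = 14.87² + 7² − 2·14.87·7·cos(90°) = 270, so GA = 3·√30.

Therefore, the length of GA = 3·√30.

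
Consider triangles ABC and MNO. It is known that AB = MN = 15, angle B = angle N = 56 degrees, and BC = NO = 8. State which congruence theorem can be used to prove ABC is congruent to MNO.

Consider the given information: AB = MN = 15, angle B = angle N = 56 degrees, and BC = NO = 8
This is not AAS or HL: AAS requires two angles and a non-included side. HL only applies to right triangles with matching hypotenuse and leg.
The correct criterion is SAS. Two pairs of corresponding sides and the included angle are equal (Side-Angle-Side).

SAS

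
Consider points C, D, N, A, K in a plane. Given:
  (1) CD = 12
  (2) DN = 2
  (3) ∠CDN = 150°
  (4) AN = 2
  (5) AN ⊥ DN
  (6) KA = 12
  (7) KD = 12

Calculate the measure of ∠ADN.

Step 1: By the law of cosines on triangle DNA: DA² = 2² + 2² − 2·2·2·cos(90°) = 8, so DA = 2·√2.
Step 2: By the inverse law of cosines on triangle ADN: cos(∠ADN) = ((2·√2)² + 2² − 2²) / (2·2·√2·2) = 8/11.31 = 0.7071, so ∠ADN = 45°.

Therefore, the measure of angle ∠ADN = 45°.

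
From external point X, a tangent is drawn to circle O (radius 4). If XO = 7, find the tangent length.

tangent = √(d² - r²) = √(7² - 4²) = √(49 - 16) = √33 = sqrt(33)

sqrt(33)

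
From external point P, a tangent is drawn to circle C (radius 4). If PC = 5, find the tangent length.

The tangent, radius, and line from the external point to the center form a right triangle.
The right angle is where the tangent meets the radius.
By the Pythagorean theorem: tangent² + 4² = 5²
tangent² = 25 - 16 = 9
tangent = 3

3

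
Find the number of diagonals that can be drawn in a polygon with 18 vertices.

Each of the 18 vertices connects to 15 non-adjacent vertices via diagonals.
Total connections = 18 × 15 = 270, but each diagonal is counted twice.
Number of diagonals = 270 / 2 = 135.

135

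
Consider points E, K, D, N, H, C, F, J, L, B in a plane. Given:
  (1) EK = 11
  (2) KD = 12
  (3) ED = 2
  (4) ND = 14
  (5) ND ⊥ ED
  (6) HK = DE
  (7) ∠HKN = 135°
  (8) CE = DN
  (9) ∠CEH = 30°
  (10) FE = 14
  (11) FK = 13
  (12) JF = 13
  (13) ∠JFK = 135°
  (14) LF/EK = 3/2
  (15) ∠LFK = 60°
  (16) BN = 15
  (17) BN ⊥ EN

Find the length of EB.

Step 1: By the law of cosines on triangle EDN: EN² = 2² + 14² − 2·2·14·cos(90°) = 200, so EN = 10·√2.
Step 2: By the law of cosines on triangle ENB: EB² = (10·√2)² + 15² − 2·10·√2·15·cos(90°) = 425, so EB = 5·√17.

Therefore, the length of EB = 5·√17.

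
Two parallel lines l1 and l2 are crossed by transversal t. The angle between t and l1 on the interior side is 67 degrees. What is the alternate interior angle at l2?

Alternate interior angles lie on opposite sides of the transversal, between the parallel lines.
By the alternate interior angle theorem, they are equal: 67 degrees.

67 degrees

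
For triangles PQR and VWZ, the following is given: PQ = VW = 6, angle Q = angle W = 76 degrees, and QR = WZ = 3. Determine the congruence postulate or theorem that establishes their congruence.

The given information provides:
PQ = VW = 6, angle Q = angle W = 76 degrees, and QR = WZ = 3
This matches the SAS congruence theorem.
Two pairs of corresponding sides and the included angle are equal (Side-Angle-Side).

SAS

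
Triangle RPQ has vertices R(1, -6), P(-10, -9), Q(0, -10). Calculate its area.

The Shoelace formula computes the area from vertex coordinates by summing cross products.
For vertices (1,-6), (-10,-9), (0,-10):
Signed sum = 1*-9 - -10*-6 + -10*-10 - 0*-9 + 0*-6 - 1*-10
= -69 + 100 + 10 = 41
Area = (1/2)|41| = 41/2.

41/2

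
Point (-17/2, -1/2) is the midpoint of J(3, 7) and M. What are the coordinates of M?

Using the midpoint formula: M = ((x1 + x2)/2, (y1 + y2)/2)
We know M = (-17/2, -1/2) and J = (3, 7)
For x: -17/2 = (3 + x2)/2, so x2 = 2*-17/2 - 3 = -20
For y: -1/2 = (7 + y2)/2, so y2 = 2*-1/2 - 7 = -8
M = (-20, -8)

(-20, -8)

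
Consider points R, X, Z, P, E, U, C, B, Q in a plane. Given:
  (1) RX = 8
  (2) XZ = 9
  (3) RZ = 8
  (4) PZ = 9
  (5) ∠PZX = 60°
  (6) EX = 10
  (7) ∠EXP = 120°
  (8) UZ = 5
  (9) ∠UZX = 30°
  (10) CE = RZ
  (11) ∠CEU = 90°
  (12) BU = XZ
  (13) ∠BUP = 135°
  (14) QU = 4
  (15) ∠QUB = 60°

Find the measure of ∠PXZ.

Step 1: By the law of cosines on triangle XZP: XP² = 9² + 9² − 2·9·9·cos(60°) = 81, so XP = 9.
Step 2: By the inverse law of cosines on triangle PXZ: cos(∠PXZ) = (9² + 9² − 9²) / (2·9·9) = 81/162 = 0.5, so ∠PXZ = 60°.

Therefore, the measure of angle ∠PXZ = 60°.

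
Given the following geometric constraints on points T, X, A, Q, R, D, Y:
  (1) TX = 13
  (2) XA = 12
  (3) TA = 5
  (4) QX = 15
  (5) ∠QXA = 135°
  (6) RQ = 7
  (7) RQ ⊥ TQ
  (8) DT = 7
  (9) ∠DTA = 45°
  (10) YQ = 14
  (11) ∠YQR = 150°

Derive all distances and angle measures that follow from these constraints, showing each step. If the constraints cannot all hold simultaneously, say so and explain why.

The constraints are consistent.

Step 1: From AX = 12, XQ = 15, and ∠AXQ = 135°, by the law of cosines:
  AQ² = AX² + XQ² - 2·AX·XQ·cos(135°) = 144 + 225 + 254.6 = 623.6
  AQ ≈ 24.97

Step 2: From AT = 5, TD = 7, and ∠ATD = 45°, by the law of cosines:
  AD² = AT² + TD² - 2·AT·TD·cos(45°) = 25 + 49 - 49.5 = 24.5
  AD ≈ 4.95

Step 3: From RQ = 7, QY = 14, and ∠RQY = 150°, by the law of cosines:
  RY² = RQ² + QY² - 2·RQ·QY·cos(150°) = 49 + 196 + 169.7 = 414.7
  RY ≈ 20.37

Step 4: From TA = 5, TX = 13, AX = 12, by the inverse law of cosines:
  cos(∠ATX) = (TA² + TX² - AX²) / (2·TA·TX)
  ∠ATX = 67.38°

Step 5: From XA = 12, XT = 13, AT = 5, by the inverse law of cosines:
  cos(∠AXT) = (XA² + XT² - AT²) / (2·XA·XT)
  ∠AXT = 22.62°

Step 6: From AT = 5, AX = 12, TX = 13, by the inverse law of cosines:
  cos(∠TAX) = (AT² + AX² - TX²) / (2·AT·AX)
  ∠TAX = 90°

Step 7: From AD = 4.95, AT = 5, DT = 7, by the inverse law of cosines:
  cos(∠DAT) = (AD² + AT² - DT²) / (2·AD·AT)
  ∠DAT = 89.42°

Step 8: From AQ = 24.97, AX = 12, QX = 15, by the inverse law of cosines:
  cos(∠QAX) = (AQ² + AX² - QX²) / (2·AQ·AX)
  ∠QAX = 25.14°

Step 9: From QA = 24.97, QX = 15, AX = 12, by the inverse law of cosines:
  cos(∠AQX) = (QA² + QX² - AX²) / (2·QA·QX)
  ∠AQX = 19.86°

Step 10: From RQ = 7, RY = 20.37, QY = 14, by the inverse law of cosines:
  cos(∠QRY) = (RQ² + RY² - QY²) / (2·RQ·RY)
  ∠QRY = 20.1°

Step 11: From DA = 4.95, DT = 7, AT = 5, by the inverse law of cosines:
  cos(∠ADT) = (DA² + DT² - AT²) / (2·DA·DT)
  ∠ADT = 45.58°

Step 12: From YQ = 14, YR = 20.37, QR = 7, by the inverse law of cosines:
  cos(∠QYR) = (YQ² + YR² - QR²) / (2·YQ·YR)
  ∠QYR = 9.9°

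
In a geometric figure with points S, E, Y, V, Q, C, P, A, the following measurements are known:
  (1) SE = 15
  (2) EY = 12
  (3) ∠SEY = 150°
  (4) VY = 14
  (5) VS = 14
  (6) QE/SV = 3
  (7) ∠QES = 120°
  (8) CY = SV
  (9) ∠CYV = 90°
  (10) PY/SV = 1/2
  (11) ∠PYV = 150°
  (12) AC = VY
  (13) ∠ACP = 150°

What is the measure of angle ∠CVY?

From the given relations: CY = SV = 14.
Step 1: By the law of cosines on triangle VYC: VC² = 14² + 14² − 2·14·14·cos(90°) = 392, so VC = 14·√2.
Step 2: By the inverse law of cosines on triangle CVY: cos(∠CVY) = ((14·√2)² + 14² − 14²) / (2·14·√2·14) = 392/554.37 = 0.7071, so ∠CVY = 45°.

Therefore, the measure of angle ∠CVY = 45°.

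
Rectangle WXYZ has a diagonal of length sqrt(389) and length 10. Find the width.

Using the Pythagorean theorem: d^2 = a^2 + b^2
b^2 = d^2 - a^2
b^2 = 389 - 100
b^2 = 289
b = sqrt(289) = 17

17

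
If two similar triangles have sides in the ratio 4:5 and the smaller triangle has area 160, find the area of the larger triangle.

Area ratio = (4/5)^2 = 16/25. Area of the larger triangle = 160 * 25/16 = 250.

250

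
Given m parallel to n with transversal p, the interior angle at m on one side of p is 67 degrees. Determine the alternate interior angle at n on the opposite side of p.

Alternate interior angles formed by parallel lines and a transversal are equal.
The given angle is 67 degrees.
The alternate interior angle = 67 degrees.

67 degrees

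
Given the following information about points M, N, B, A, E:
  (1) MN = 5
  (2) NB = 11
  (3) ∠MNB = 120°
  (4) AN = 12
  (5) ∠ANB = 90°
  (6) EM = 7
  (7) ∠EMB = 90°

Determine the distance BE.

Step 1: By the law of cosines on triangle BNM: BM² = 11² + 5² − 2·11·5·cos(120°) = 201, so BM ≈ 14.18.
Step 2: By the law of cosines on triangle BME: BE² = 14.18² + 7² − 2·14.18·7·cos(90°) = 250, so BE = 5·√10.

Therefore, the length of BE = 5·√10.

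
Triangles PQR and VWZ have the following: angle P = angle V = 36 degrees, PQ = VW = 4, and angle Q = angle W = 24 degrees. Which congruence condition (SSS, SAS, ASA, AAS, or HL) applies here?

The given information matches ASA: Two pairs of corresponding angles and the included side are equal (Angle-Side-Angle).

ASA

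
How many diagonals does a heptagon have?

Each of the 7 vertices connects to 4 non-adjacent vertices via diagonals.
Total connections = 7 × 4 = 28, but each diagonal is counted twice.
Number of diagonals = 28 / 2 = 14.

14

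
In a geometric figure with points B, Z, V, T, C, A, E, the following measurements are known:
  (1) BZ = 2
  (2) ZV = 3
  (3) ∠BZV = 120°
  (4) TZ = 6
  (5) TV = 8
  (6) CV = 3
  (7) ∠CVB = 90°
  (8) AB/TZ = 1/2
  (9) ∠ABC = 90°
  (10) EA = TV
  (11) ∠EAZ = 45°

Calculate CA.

From the given relations: AB = 1/2·TZ = 1/2·6 = 3.
Step 1: By the law of cosines on triangle BZV: BV² = 2² + 3² − 2·2·3·cos(120°) = 19, so BV = √19.
Step 2: By the law of cosines on triangle BVC: BC² = √19² + 3² − 2·√19·3·cos(90°) = 28, so BC = 2·√7.
Step 3: By the law of cosines on triangle CBA: CA² = (2·√7)² + 3² − 2·2·√7·3·cos(90°) = 37, so CA = √37.

Therefore, the length of CA = √37.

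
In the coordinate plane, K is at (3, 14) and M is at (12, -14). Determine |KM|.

The horizontal distance is |12 - 3| = 9 and the vertical distance is |-14 - 14| = 28.
By the Pythagorean theorem, d = sqrt(9^2 + 28^2) = sqrt(865).

sqrt(865)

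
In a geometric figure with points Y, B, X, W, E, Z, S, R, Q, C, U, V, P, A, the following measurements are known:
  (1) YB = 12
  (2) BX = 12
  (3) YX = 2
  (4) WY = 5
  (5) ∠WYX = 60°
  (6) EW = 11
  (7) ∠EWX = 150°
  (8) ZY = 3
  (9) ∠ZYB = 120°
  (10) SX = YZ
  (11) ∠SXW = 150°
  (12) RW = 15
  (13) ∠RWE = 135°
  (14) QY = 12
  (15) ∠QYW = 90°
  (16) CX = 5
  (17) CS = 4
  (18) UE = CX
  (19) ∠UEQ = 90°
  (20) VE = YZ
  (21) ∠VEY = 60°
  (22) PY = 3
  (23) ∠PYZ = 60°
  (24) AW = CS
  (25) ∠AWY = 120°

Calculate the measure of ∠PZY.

Step 1: By the law of cosines on triangle ZYP: ZP² = 3² + 3² − 2·3·3·cos(60°) = 9, so ZP = 3.
Step 2: By the inverse law of cosines on triangle PZY: cos(∠PZY) = (3² + 3² − 3²) / (2·3·3) = 9/18 = 0.5, so ∠PZY = 60°.

Therefore, the measure of angle ∠PZY = 60°.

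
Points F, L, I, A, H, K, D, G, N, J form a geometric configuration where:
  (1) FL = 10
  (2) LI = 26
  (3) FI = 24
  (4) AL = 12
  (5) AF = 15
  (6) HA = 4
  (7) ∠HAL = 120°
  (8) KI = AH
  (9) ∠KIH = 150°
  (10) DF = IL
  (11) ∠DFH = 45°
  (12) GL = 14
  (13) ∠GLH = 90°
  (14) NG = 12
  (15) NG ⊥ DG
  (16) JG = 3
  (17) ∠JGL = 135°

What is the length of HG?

Step 1: By the law of cosines on triangle LAH: LH² = 12² + 4² − 2·12·4·cos(120°) = 208, so LH = 4·√13.
Step 2: By the law of cosines on triangle HLG: HG² = (4·√13)² + 14² − 2·4·√13·14·cos(90°) = 404, so HG = 2·√101.

Therefore, the length of HG = 2·√101.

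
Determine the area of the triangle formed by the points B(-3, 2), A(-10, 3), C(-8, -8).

Using the Shoelace formula for a triangle:
Area = (1/2)|x0(y1 - y2) + x1(y2 - y0) + x2(y0 - y1)|
Area = (1/2)|-3(3 - -8) + -10(-8 - 2) + -8(2 - 3)|
Area = (1/2)|-33 + 100 + 8|
Area = (1/2)|75|
Area = (1/2)(75)
Area = 75/2

75/2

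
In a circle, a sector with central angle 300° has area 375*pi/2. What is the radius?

r² = 360 × 375*pi/2 / (π × 300) = 225, so r = 15.

15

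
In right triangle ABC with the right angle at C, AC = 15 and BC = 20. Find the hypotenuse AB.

In a right triangle, the square of the hypotenuse equals the sum of the squares of the two legs.
The legs are 15 and 20, so the hypotenuse = sqrt(225 + 400) = sqrt(625) = 25.

25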